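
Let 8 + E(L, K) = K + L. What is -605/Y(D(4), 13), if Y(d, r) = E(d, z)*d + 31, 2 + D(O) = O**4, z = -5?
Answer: -121/12249 ≈ -0.0098784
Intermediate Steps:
D(O) = -2 + O**4
E(L, K) = -8 + K + L (E(L, K) = -8 + (K + L) = -8 + K + L)
Y(d, r) = 31 + d*(-13 + d) (Y(d, r) = (-8 - 5 + d)*d + 31 = (-13 + d)*d + 31 = d*(-13 + d) + 31 = 31 + d*(-13 + d))
-605/Y(D(4), 13) = -605/(31 + (-2 + 4**4)*(-13 + (-2 + 4**4))) = -605/(31 + (-2 + 256)*(-13 + (-2 + 256))) = -605/(31 + 254*(-13 + 254)) = -605/(31 + 254*241) = -605/(31 + 61214) = -605/61245 = -605*1/61245 = -121/12249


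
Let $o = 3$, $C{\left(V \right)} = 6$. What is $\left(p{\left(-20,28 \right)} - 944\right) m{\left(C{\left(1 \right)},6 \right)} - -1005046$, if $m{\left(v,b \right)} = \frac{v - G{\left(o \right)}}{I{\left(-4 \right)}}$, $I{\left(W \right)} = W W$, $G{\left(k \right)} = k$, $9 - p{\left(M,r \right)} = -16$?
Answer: $\frac{16077979}{16} \approx 1.0049 \cdot 10^{6}$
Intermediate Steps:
$p{\left(M,r \right)} = 25$ ($p{\left(M,r \right)} = 9 - -16 = 9 + 16 = 25$)
$I{\left(W \right)} = W^{2}$
$m{\left(v,b \right)} = - \frac{3}{16} + \frac{v}{16}$ ($m{\left(v,b \right)} = \frac{v - 3}{\left(-4\right)^{2}} = \frac{v - 3}{16} = \left(-3 + v\right) \frac{1}{16} = - \frac{3}{16} + \frac{v}{16}$)
$\left(p{\left(-20,28 \right)} - 944\right) m{\left(C{\left(1 \right)},6 \right)} - -1005046 = \left(25 - 944\right) \left(- \frac{3}{16} + \frac{1}{16} \cdot 6\right) - -1005046 = - 919 \left(- \frac{3}{16} + \frac{3}{8}\right) + 1005046 = \left(-919\right) \frac{3}{16} + 1005046 = - \frac{2757}{16} + 1005046 = \frac{16077979}{16}$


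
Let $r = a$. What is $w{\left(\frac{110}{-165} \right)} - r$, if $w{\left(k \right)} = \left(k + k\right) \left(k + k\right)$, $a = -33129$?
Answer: $\frac{298177}{9} \approx 33131.0$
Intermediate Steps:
$w{\left(k \right)} = 4 k^{2}$ ($w{\left(k \right)} = 2 k 2 k = 4 k^{2}$)
$r = -33129$
$w{\left(\frac{110}{-165} \right)} - r = 4 \left(\frac{110}{-165}\right)^{2} - -33129 = 4 \left(110 \left(- \frac{1}{165}\right)\right)^{2} + 33129 = 4 \left(- \frac{2}{3}\right)^{2} + 33129 = 4 \cdot \frac{4}{9} + 33129 = \frac{16}{9} + 33129 = \frac{298177}{9}$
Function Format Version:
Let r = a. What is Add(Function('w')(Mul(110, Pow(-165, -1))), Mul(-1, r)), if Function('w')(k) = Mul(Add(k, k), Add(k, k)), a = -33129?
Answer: Rational(298177, 9) ≈ 33131.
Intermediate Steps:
Function('w')(k) = Mul(4, Pow(k, 2)) (Function('w')(k) = Mul(Mul(2, k), Mul(2, k)) = Mul(4, Pow(k, 2)))
r = -33129
Add(Function('w')(Mul(110, Pow(-165, -1))), Mul(-1, r)) = Add(Mul(4, Pow(Mul(110, Pow(-165, -1)), 2)), Mul(-1, -33129)) = Add(Mul(4, Pow(Mul(110, Rational(-1, 165)), 2)), 33129) = Add(Mul(4, Pow(Rational(-2, 3), 2)), 33129) = Add(Mul(4, Rational(4, 9)), 33129) = Add(Rational(16, 9), 33129) = Rational(298177, 9)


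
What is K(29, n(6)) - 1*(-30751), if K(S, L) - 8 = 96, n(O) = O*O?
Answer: 30855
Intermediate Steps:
n(O) = O²
K(S, L) = 104 (K(S, L) = 8 + 96 = 104)
K(29, n(6)) - 1*(-30751) = 104 - 1*(-30751) = 104 + 30751 = 30855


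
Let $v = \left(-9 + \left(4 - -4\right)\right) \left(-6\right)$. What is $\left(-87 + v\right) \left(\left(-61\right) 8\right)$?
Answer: $39528$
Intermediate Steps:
$v = 6$ ($v = \left(-9 + \left(4 + 4\right)\right) \left(-6\right) = \left(-9 + 8\right) \left(-6\right) = \left(-1\right) \left(-6\right) = 6$)
$\left(-87 + v\right) \left(\left(-61\right) 8\right) = \left(-87 + 6\right) \left(\left(-61\right) 8\right) = \left(-81\right) \left(-488\right) = 39528$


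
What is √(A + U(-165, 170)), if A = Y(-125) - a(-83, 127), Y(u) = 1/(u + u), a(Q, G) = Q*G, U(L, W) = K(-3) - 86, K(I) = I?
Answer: √26129990/50 ≈ 102.23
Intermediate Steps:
U(L, W) = -89 (U(L, W) = -3 - 86 = -89)
a(Q, G) = G*Q
Y(u) = 1/(2*u)
A = 2635249/250 (A = (½)/(-125) - 127*(-83) = (½)*(-1/125) - 1*(-10541) = -1/250 + 10541 = 2635249/250 ≈ 10541.)
√(A + U(-165, 170)) = √(2635249/250 - 89) = √(2612999/250) = √26129990/50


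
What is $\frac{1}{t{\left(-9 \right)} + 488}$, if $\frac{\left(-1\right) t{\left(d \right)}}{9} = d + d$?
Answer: $\frac{1}{650} \approx 0.0015385$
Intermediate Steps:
$t{\left(d \right)} = - 18 d$ ($t{\left(d \right)} = - 9 \left(d + d\right) = - 9 \cdot 2 d = - 18 d$)
$\frac{1}{t{\left(-9 \right)} + 488} = \frac{1}{\left(-18\right) \left(-9\right) + 488} = \frac{1}{162 + 488} = \frac{1}{650}$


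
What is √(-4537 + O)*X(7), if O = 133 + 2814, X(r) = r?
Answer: 7*I*√1590 ≈ 279.12*I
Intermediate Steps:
O = 2947
√(-4537 + O)*X(7) = √(-4537 + 2947)*7 = √(-1590)*7 = (I*√1590)*7 = 7*I*√1590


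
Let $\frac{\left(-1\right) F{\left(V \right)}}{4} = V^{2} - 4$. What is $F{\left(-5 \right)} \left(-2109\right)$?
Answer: $177156$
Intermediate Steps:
$F{\left(V \right)} = 16 - 4 V^{2}$ ($F{\left(V \right)} = - 4 \left(V^{2} - 4\right) = - 4 \left(-4 + V^{2}\right) = 16 - 4 V^{2}$)
$F{\left(-5 \right)} \left(-2109\right) = \left(16 - 4 \left(-5\right)^{2}\right) \left(-2109\right) = \left(16 - 100\right) \left(-2109\right) = \left(-84\right) \left(-2109\right) = 177156$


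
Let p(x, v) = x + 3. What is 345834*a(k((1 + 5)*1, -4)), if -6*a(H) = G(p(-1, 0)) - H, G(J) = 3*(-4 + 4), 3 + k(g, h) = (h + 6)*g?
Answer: 518751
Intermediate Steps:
k(g, h) = -3 + g*(6 + h) (k(g, h) = -3 + (h + 6)*g = -3 + (6 + h)*g = -3 + g*(6 + h))
p(x, v) = 3 + x
G(J) = 0 (G(J) = 3*0 = 0)
a(H) = H/6 (a(H) = -(0 - H)/6 = -(-1)*H/6 = H/6)
345834*a(k((1 + 5)*1, -4)) = 345834*((-3 + 6*((1 + 5)*1) + ((1 + 5)*1)*(-4))/6) = 345834*((-3 + 6*(6*1) + (6*1)*(-4))/6) = 345834*((-3 + 6*6 + 6*(-4))/6) = 345834*((-3 + 36 - 24)/6) = 345834*((1/6)*9) = 345834*(3/2) = 518751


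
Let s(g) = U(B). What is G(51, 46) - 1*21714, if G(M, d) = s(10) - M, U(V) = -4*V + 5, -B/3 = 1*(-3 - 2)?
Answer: -21820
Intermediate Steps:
B = 15 (B = -3*(-3 - 2) = -3*(-5) = 15)
U(V) = 5 - 4*V
s(g) = -55 (s(g) = 5 - 4*15 = 5 - 60 = -55)
G(M, d) = -55 - M
G(51, 46) - 1*21714 = (-55 - 1*51) - 1*21714 = (-55 - 51) - 21714 = -106 - 21714 = -21820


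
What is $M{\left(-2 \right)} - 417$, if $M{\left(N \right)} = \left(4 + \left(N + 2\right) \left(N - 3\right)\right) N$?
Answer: $-425$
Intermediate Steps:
$M{\left(N \right)} = N \left(4 + \left(-3 + N\right) \left(2 + N\right)\right)$ ($M{\left(N \right)} = \left(4 + \left(2 + N\right) \left(-3 + N\right)\right) N = \left(4 + \left(-3 + N\right) \left(2 + N\right)\right) N = N \left(4 + \left(-3 + N\right) \left(2 + N\right)\right)$)
$M{\left(-2 \right)} - 417 = - 2 \left(-2 + \left(-2\right)^{2} - -2\right) - 417 = - 2 \left(-2 + 4 + 2\right) - 417 = \left(-2\right) 4 - 417 = -8 - 417 = -425$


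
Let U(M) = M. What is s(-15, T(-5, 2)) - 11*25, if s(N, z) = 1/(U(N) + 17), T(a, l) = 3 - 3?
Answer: -549/2 ≈ -274.50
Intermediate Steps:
T(a, l) = 0
s(N, z) = 1/(17 + N) (s(N, z) = 1/(N + 17) = 1/(17 + N))
s(-15, T(-5, 2)) - 11*25 = 1/(17 - 15) - 11*25 = 1/2 - 1*275 = ½ - 275 = -549/2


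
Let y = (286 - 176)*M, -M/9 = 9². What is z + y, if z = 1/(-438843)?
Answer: -35190820171/438843 ≈ -80190.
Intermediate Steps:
M = -729 (M = -9*9² = -9*81 = -729)
y = -80190 (y = (286 - 176)*(-729) = 110*(-729) = -80190)
z = -1/438843 ≈ -2.2787e-6
z + y = -1/438843 - 80190 = -35190820171/438843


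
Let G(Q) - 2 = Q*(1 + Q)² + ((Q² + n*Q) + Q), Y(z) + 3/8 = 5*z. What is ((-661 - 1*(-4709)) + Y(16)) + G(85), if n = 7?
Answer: 5125557/8 ≈ 6.4070e+5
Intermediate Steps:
Y(z) = -3/8 + 5*z
G(Q) = 2 + Q² + 8*Q + Q*(1 + Q)² (G(Q) = 2 + (Q*(1 + Q)² + ((Q² + 7*Q) + Q)) = 2 + (Q*(1 + Q)² + (Q² + 8*Q)) = 2 + (Q² + 8*Q + Q*(1 + Q)²) = 2 + Q² + 8*Q + Q*(1 + Q)²)
((-661 - 1*(-4709)) + Y(16)) + G(85) = ((-661 - 1*(-4709)) + (-3/8 + 5*16)) + (2 + 85³ + 3*85² + 9*85) = ((-661 + 4709) + (-3/8 + 80)) + (2 + 614125 + 3*7225 + 765) = (4048 + 637/8) + (2 + 614125 + 21675 + 765) = 33021/8 + 636567 = 5125557/8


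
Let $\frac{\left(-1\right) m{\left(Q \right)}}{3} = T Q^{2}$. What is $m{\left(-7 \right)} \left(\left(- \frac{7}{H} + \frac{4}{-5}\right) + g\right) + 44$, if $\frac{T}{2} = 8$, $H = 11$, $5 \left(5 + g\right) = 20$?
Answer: $\frac{317588}{55} \approx 5774.3$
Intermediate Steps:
$g = -1$ ($g = -5 + \frac{1}{5} \cdot 20 = -5 + 4 = -1$)
$T = 16$ ($T = 2 \cdot 8 = 16$)
$m{\left(Q \right)} = - 48 Q^{2}$ ($m{\left(Q \right)} = - 3 \cdot 16 Q^{2} = - 48 Q^{2}$)
$m{\left(-7 \right)} \left(\left(- \frac{7}{H} + \frac{4}{-5}\right) + g\right) + 44 = - 48 \left(-7\right)^{2} \left(\left(- \frac{7}{11} + \frac{4}{-5}\right) - 1\right) + 44 = \left(-48\right) 49 \left(\left(\left(-7\right) \frac{1}{11} + 4 \left(- \frac{1}{5}\right)\right) - 1\right) + 44 = - 2352 \left(\left(- \frac{7}{11} - \frac{4}{5}\right) - 1\right) + 44 = - 2352 \left(- \frac{79}{55} - 1\right) + 44 = \left(-2352\right) \left(- \frac{134}{55}\right) + 44 = \frac{315168}{55} + 44 = \frac{317588}{55}$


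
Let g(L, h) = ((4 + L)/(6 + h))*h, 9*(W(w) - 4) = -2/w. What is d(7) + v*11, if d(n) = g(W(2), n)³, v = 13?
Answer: 351794132/1601613 ≈ 219.65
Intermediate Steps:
W(w) = 4 - 2/(9*w) (W(w) = 4 + (-2/w)/9 = 4 - 2/(9*w))
g(L, h) = h*(4 + L)/(6 + h) (g(L, h) = ((4 + L)/(6 + h))*h = h*(4 + L)/(6 + h))
d(n) = 357911*n³/(729*(6 + n)³) (d(n) = (n*(4 + (4 - 2/9/2))/(6 + n))³ = (n*(4 + (4 - 2/9*½))/(6 + n))³ = (n*(4 + (4 - ⅑))/(6 + n))³ = (n*(4 + 35/9)/(6 + n))³ = (n*(71/9)/(6 + n))³ = (71*n/(9*(6 + n)))³ = 357911*n³/(729*(6 + n)³))
d(7) + v*11 = (357911/729)*7³/(6 + 7)³ + 13*11 = (357911/729)*343/13³ + 143 = (357911/729)*343*(1/2197) + 143 = 122763473/1601613 + 143 = 351794132/1601613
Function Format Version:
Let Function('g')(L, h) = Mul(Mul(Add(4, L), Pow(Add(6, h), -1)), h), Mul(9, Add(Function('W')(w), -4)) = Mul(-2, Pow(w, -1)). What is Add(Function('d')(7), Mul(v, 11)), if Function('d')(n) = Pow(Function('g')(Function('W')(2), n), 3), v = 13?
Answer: Rational(351794132, 1601613) ≈ 219.65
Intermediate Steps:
Function('W')(w) = Add(4, Mul(Rational(-2, 9), Pow(w, -1))) (Function('W')(w) = Add(4, Mul(Rational(1, 9), Mul(-2, Pow(w, -1)))) = Add(4, Mul(Rational(-2, 9), Pow(w, -1))))
Function('g')(L, h) = Mul(h, Pow(Add(6, h), -1), Add(4, L)) (Function('g')(L, h) = Mul(Mul(Pow(Add(6, h), -1), Add(4, L)), h) = Mul(h, Pow(Add(6, h), -1), Add(4, L)))
Function('d')(n) = Mul(Rational(357911, 729), Pow(n, 3), Pow(Add(6, n), -3)) (Function('d')(n) = Pow(Mul(n, Pow(Add(6, n), -1), Add(4, Add(4, Mul(Rational(-2, 9), Pow(2, -1))))), 3) = Pow(Mul(n, Pow(Add(6, n), -1), Add(4, Add(4, Mul(Rational(-2, 9), Rational(1, 2))))), 3) = Pow(Mul(n, Pow(Add(6, n), -1), Add(4, Add(4, Rational(-1, 9)))), 3) = Pow(Mul(n, Pow(Add(6, n), -1), Add(4, Rational(35, 9))), 3) = Pow(Mul(n, Pow(Add(6, n), -1), Rational(71, 9)), 3) = Pow(Mul(Rational(71, 9), n, Pow(Add(6, n), -1)), 3) = Mul(Rational(357911, 729), Pow(n, 3), Pow(Add(6, n), -3)))
Add(Function('d')(7), Mul(v, 11)) = Add(Mul(Rational(357911, 729), Pow(7, 3), Pow(Add(6, 7), -3)), Mul(13, 11)) = Add(Mul(Rational(357911, 729), 343, Pow(13, -3)), 143) = Add(Mul(Rational(357911, 729), 343, Rational(1, 2197)), 143) = Add(Rational(122763473, 1601613), 143) = Rational(351794132, 1601613)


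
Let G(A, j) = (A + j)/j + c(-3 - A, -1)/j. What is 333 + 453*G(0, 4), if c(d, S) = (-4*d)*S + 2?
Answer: -693/2 ≈ -346.50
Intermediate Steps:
c(d, S) = 2 - 4*S*d (c(d, S) = -4*S*d + 2 = 2 - 4*S*d)
G(A, j) = (-10 - 4*A)/j + (A + j)/j (G(A, j) = (A + j)/j + (2 - 4*(-1)*(-3 - A))/j = (A + j)/j + (2 + (-12 - 4*A))/j = (A + j)/j + (-10 - 4*A)/j = (-10 - 4*A)/j + (A + j)/j)
333 + 453*G(0, 4) = 333 + 453*((-10 + 4 - 3*0)/4) = 333 + 453*((-10 + 4 + 0)/4) = 333 + 453*((¼)*(-6)) = 333 + 453*(-3/2) = 333 - 1359/2 = -693/2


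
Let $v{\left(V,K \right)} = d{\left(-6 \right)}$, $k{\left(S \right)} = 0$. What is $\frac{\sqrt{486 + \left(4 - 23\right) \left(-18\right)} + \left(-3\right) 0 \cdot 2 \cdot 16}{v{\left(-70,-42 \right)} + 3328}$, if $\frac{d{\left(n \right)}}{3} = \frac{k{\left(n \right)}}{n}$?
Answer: $\frac{3 \sqrt{23}}{1664} \approx 0.0086463$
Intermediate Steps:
$d{\left(n \right)} = 0$ ($d{\left(n \right)} = 3 \frac{0}{n} = 3 \cdot 0 = 0$)
$v{\left(V,K \right)} = 0$
$\frac{\sqrt{486 + \left(4 - 23\right) \left(-18\right)} + \left(-3\right) 0 \cdot 2 \cdot 16}{v{\left(-70,-42 \right)} + 3328} = \frac{\sqrt{486 + \left(4 - 23\right) \left(-18\right)} + \left(-3\right) 0 \cdot 2 \cdot 16}{0 + 3328} = \frac{\sqrt{486 - -342} + 0 \cdot 2 \cdot 16}{3328} = \left(\sqrt{486 + 342} + 0 \cdot 16\right) \frac{1}{3328} = \left(\sqrt{828} + 0\right) \frac{1}{3328} = \left(6 \sqrt{23} + 0\right) \frac{1}{3328} = 6 \sqrt{23} \cdot \frac{1}{3328} = \frac{3 \sqrt{23}}{1664}$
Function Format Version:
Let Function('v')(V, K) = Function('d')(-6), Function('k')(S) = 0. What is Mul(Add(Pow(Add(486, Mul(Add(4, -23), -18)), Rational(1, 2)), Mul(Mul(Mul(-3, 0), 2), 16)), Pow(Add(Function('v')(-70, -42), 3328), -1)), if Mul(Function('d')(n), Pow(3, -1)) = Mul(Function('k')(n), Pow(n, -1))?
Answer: Mul(Rational(3, 1664), Pow(23, Rational(1, 2))) ≈ 0.0086463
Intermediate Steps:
Function('d')(n) = 0 (Function('d')(n) = Mul(3, Mul(0, Pow(n, -1))) = Mul(3, 0) = 0)
Function('v')(V, K) = 0
Mul(Add(Pow(Add(486, Mul(Add(4, -23), -18)), Rational(1, 2)), Mul(Mul(Mul(-3, 0), 2), 16)), Pow(Add(Function('v')(-70, -42), 3328), -1)) = Mul(Add(Pow(Add(486, Mul(Add(4, -23), -18)), Rational(1, 2)), Mul(Mul(Mul(-3, 0), 2), 16)), Pow(Add(0, 3328), -1)) = Mul(Add(Pow(Add(486, Mul(-19, -18)), Rational(1, 2)), Mul(Mul(0, 2), 16)), Pow(3328, -1)) = Mul(Add(Pow(Add(486, 342), Rational(1, 2)), Mul(0, 16)), Rational(1, 3328)) = Mul(Add(Pow(828, Rational(1, 2)), 0), Rational(1, 3328)) = Mul(Add(Mul(6, Pow(23, Rational(1, 2))), 0), Rational(1, 3328)) = Mul(Mul(6, Pow(23, Rational(1, 2))), Rational(1, 3328)) = Mul(Rational(3, 1664), Pow(23, Rational(1, 2)))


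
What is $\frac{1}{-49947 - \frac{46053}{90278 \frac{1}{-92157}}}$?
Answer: $- \frac{90278}{265008945} \approx -0.00034066$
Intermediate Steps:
$\frac{1}{-49947 - \frac{46053}{90278 \frac{1}{-92157}}} = \frac{1}{-49947 - \frac{46053}{90278 \left(- \frac{1}{92157}\right)}} = \frac{1}{-49947 - \frac{46053}{- \frac{90278}{92157}}} = \frac{1}{-49947 - - \frac{4244106321}{90278}} = \frac{1}{-49947 + \frac{4244106321}{90278}} = \frac{1}{- \frac{265008945}{90278}} = - \frac{90278}{265008945}$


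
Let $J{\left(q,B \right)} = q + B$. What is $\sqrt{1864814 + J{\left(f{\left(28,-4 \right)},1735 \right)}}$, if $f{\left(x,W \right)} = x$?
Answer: $\sqrt{1866577} \approx 1366.2$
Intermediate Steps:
$J{\left(q,B \right)} = B + q$
$\sqrt{1864814 + J{\left(f{\left(28,-4 \right)},1735 \right)}} = \sqrt{1864814 + \left(1735 + 28\right)} = \sqrt{1864814 + 1763} = \sqrt{1866577}$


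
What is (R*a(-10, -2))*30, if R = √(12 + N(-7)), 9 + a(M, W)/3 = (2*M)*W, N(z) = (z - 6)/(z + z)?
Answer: 1395*√2534/7 ≈ 10032.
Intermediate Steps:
N(z) = (-6 + z)/(2*z) (N(z) = (-6 + z)/((2*z)) = (-6 + z)*(1/(2*z)) = (-6 + z)/(2*z))
a(M, W) = -27 + 6*M*W (a(M, W) = -27 + 3*((2*M)*W) = -27 + 3*(2*M*W) = -27 + 6*M*W)
R = √2534/14 (R = √(12 + (½)*(-6 - 7)/(-7)) = √(12 + (½)*(-⅐)*(-13)) = √(12 + 13/14) = √(181/14) = √2534/14 ≈ 3.5956)
(R*a(-10, -2))*30 = ((√2534/14)*(-27 + 6*(-10)*(-2)))*30 = ((√2534/14)*(-27 + 120))*30 = ((√2534/14)*93)*30 = (93*√2534/14)*30 = 1395*√2534/7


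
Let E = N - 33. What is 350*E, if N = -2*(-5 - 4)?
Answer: -5250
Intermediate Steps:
N = 18 (N = -2*(-9) = 18)
E = -15 (E = 18 - 33 = -15)
350*E = 350*(-15) = -5250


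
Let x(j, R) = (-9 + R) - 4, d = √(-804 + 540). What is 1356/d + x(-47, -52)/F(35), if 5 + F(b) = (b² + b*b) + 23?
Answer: -65/2468 - 113*I*√66/11 ≈ -0.026337 - 83.456*I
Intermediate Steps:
F(b) = 18 + 2*b² (F(b) = -5 + ((b² + b*b) + 23) = -5 + ((b² + b²) + 23) = -5 + (2*b² + 23) = -5 + (23 + 2*b²) = 18 + 2*b²)
d = 2*I*√66 (d = √(-264) = 2*I*√66 ≈ 16.248*I)
x(j, R) = -13 + R
1356/d + x(-47, -52)/F(35) = 1356/((2*I*√66)) + (-13 - 52)/(18 + 2*35²) = 1356*(-I*√66/132) - 65/(18 + 2*1225) = -113*I*√66/11 - 65/(18 + 2450) = -113*I*√66/11 - 65/2468 = -65/2468 - 113*I*√66/11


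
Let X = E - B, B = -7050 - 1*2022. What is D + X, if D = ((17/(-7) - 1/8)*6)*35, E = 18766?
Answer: 109207/4 ≈ 27302.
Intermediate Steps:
D = -2145/4 (D = ((17*(-⅐) - 1*⅛)*6)*35 = ((-17/7 - ⅛)*6)*35 = -143/56*6*35 = -429/28*35 = -2145/4 ≈ -536.25)
B = -9072 (B = -7050 - 2022 = -9072)
X = 27838 (X = 18766 - 1*(-9072) = 18766 + 9072 = 27838)
D + X = -2145/4 + 27838 = 109207/4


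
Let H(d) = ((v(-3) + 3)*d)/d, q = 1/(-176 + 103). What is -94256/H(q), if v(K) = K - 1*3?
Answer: 94256/3 ≈ 31419.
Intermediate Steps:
v(K) = -3 + K (v(K) = K - 3 = -3 + K)
q = -1/73 (q = 1/(-73) = -1/73 ≈ -0.013699)
H(d) = -3 (H(d) = (((-3 - 3) + 3)*d)/d = ((-6 + 3)*d)/d = (-3*d)/d = -3)
-94256/H(q) = -94256/(-3) = -94256*(-⅓) = 94256/3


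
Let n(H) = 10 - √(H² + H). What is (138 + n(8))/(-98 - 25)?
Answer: -148/123 + 2*√2/41 ≈ -1.1343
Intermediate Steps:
n(H) = 10 - √(H + H²)
(138 + n(8))/(-98 - 25) = (138 + (10 - √(8*(1 + 8))))/(-98 - 25) = (138 + (10 - √(8*9)))/(-123) = (138 + (10 - √72))*(-1/123) = (138 + (10 - 6*√2))*(-1/123) = (148 - 6*√2)*(-1/123) = -148/123 + 2*√2/41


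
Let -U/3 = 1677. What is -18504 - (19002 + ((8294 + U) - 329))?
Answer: -40440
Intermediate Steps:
U = -5031 (U = -3*1677 = -5031)
-18504 - (19002 + ((8294 + U) - 329)) = -18504 - (19002 + ((8294 - 5031) - 329)) = -18504 - (19002 + (3263 - 329)) = -18504 - (19002 + 2934) = -18504 - 1*21936 = -18504 - 21936 = -40440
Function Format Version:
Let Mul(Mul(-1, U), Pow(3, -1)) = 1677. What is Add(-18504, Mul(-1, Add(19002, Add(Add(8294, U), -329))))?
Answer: -40440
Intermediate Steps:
U = -5031 (U = Mul(-3, 1677) = -5031)
Add(-18504, Mul(-1, Add(19002, Add(Add(8294, U), -329)))) = Add(-18504, Mul(-1, Add(19002, Add(Add(8294, -5031), -329)))) = Add(-18504, Mul(-1, Add(19002, Add(3263, -329)))) = Add(-18504, Mul(-1, Add(19002, 2934))) = Add(-18504, Mul(-1, 21936)) = Add(-18504, -21936) = -40440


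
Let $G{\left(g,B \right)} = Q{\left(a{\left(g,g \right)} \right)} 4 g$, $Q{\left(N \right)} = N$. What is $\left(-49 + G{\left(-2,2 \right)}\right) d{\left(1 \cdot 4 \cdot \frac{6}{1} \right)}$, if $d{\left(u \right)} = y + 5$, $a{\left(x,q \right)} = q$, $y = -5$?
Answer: $0$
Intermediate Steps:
$G{\left(g,B \right)} = 4 g^{2}$ ($G{\left(g,B \right)} = g 4 g = 4 g^{2}$)
$d{\left(u \right)} = 0$ ($d{\left(u \right)} = -5 + 5 = 0$)
$\left(-49 + G{\left(-2,2 \right)}\right) d{\left(1 \cdot 4 \cdot \frac{6}{1} \right)} = \left(-49 + 4 \left(-2\right)^{2}\right) 0 = \left(-49 + 4 \cdot 4\right) 0 = \left(-49 + 16\right) 0 = \left(-33\right) 0 = 0$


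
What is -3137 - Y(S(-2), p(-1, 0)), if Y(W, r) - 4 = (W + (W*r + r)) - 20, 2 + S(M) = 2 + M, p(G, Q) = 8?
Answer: -3111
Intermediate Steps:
S(M) = M (S(M) = -2 + (2 + M) = M)
Y(W, r) = -16 + W + r + W*r (Y(W, r) = 4 + ((W + (W*r + r)) - 20) = 4 + ((W + (r + W*r)) - 20) = 4 + ((W + r + W*r) - 20) = 4 + (-20 + W + r + W*r) = -16 + W + r + W*r)
-3137 - Y(S(-2), p(-1, 0)) = -3137 - (-16 - 2 + 8 - 2*8) = -3137 - (-16 - 2 + 8 - 16) = -3137 - 1*(-26) = -3137 + 26 = -3111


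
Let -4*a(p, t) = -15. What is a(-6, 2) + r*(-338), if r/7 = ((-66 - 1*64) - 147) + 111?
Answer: 1571039/4 ≈ 3.9276e+5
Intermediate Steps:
a(p, t) = 15/4 (a(p, t) = -¼*(-15) = 15/4)
r = -1162 (r = 7*(((-66 - 1*64) - 147) + 111) = 7*(((-66 - 64) - 147) + 111) = 7*((-130 - 147) + 111) = 7*(-277 + 111) = 7*(-166) = -1162)
a(-6, 2) + r*(-338) = 15/4 - 1162*(-338) = 15/4 + 392756 = 1571039/4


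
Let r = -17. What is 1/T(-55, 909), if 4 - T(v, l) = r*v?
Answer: -1/931 ≈ -0.0010741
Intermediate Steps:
T(v, l) = 4 + 17*v (T(v, l) = 4 - (-17)*v = 4 + 17*v)
1/T(-55, 909) = 1/(4 + 17*(-55)) = 1/(4 - 935) = 1/(-931) = -1/931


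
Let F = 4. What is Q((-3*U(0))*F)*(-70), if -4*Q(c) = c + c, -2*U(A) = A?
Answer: 0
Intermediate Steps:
U(A) = -A/2
Q(c) = -c/2 (Q(c) = -(c + c)/4 = -c/2)
Q((-3*U(0))*F)*(-70) = -(-(-3)*0/2)*4/2*(-70) = -(-3*0)*4/2*(-70) = -0*4*(-70) = -½*0*(-70) = 0*(-70) = 0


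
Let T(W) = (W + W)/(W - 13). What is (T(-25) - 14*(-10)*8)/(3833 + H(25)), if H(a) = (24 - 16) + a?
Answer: 21305/73454 ≈ 0.29005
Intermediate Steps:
H(a) = 8 + a
T(W) = 2*W/(-13 + W) (T(W) = (2*W)/(-13 + W) = 2*W/(-13 + W))
(T(-25) - 14*(-10)*8)/(3833 + H(25)) = (2*(-25)/(-13 - 25) - 14*(-10)*8)/(3833 + (8 + 25)) = (2*(-25)/(-38) + 140*8)/(3833 + 33) = (2*(-25)*(-1/38) + 1120)/3866 = (25/19 + 1120)*(1/3866) = (21305/19)*(1/3866) = 21305/73454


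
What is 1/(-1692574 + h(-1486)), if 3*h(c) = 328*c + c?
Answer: -3/5566616 ≈ -5.3893e-7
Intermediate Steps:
h(c) = 329*c/3 (h(c) = (328*c + c)/3 = (329*c)/3 = 329*c/3)
1/(-1692574 + h(-1486)) = 1/(-1692574 + (329/3)*(-1486)) = 1/(-1692574 - 488894/3) = 1/(-5566616/3) = -3/5566616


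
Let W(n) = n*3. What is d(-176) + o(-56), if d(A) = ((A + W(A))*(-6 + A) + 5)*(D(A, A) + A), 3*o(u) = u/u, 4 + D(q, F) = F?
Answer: -136846043/3 ≈ -4.5615e+7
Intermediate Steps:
D(q, F) = -4 + F
W(n) = 3*n
o(u) = ⅓ (o(u) = (u/u)/3 = (⅓)*1 = ⅓)
d(A) = (-4 + 2*A)*(5 + 4*A*(-6 + A)) (d(A) = ((A + 3*A)*(-6 + A) + 5)*((-4 + A) + A) = ((4*A)*(-6 + A) + 5)*(-4 + 2*A) = (4*A*(-6 + A) + 5)*(-4 + 2*A) = (5 + 4*A*(-6 + A))*(-4 + 2*A) = (-4 + 2*A)*(5 + 4*A*(-6 + A)))
d(-176) + o(-56) = (-20 - 64*(-176)² + 8*(-176)³ + 106*(-176)) + ⅓ = (-20 - 64*30976 + 8*(-5451776) - 18656) + ⅓ = (-20 - 1982464 - 43614208 - 18656) + ⅓ = -45615348 + ⅓ = -136846043/3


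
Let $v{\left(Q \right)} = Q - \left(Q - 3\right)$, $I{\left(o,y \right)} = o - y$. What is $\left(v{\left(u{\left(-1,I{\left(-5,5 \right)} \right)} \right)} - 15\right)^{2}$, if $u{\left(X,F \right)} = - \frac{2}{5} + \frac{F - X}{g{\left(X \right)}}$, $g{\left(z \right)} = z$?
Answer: $144$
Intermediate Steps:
$u{\left(X,F \right)} = - \frac{2}{5} + \frac{F - X}{X}$
$v{\left(Q \right)} = 3$ ($v{\left(Q \right)} = Q - \left(-3 + Q\right) = 3$)
$\left(v{\left(u{\left(-1,I{\left(-5,5 \right)} \right)} \right)} - 15\right)^{2} = \left(3 - 15\right)^{2} = \left(-12\right)^{2} = 144$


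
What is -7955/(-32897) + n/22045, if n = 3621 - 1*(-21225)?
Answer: 992726837/725214365 ≈ 1.3689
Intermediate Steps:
n = 24846 (n = 3621 + 21225 = 24846)
-7955/(-32897) + n/22045 = -7955/(-32897) + 24846/22045 = -7955*(-1/32897) + 24846*(1/22045) = 7955/32897 + 24846/22045 = 992726837/725214365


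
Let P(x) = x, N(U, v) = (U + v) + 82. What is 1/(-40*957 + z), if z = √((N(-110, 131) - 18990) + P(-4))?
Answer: -12760/488459097 - I*√2099/488459097 ≈ -2.6123e-5 - 9.3795e-8*I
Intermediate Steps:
N(U, v) = 82 + U + v
z = 3*I*√2099 (z = √(((82 - 110 + 131) - 18990) - 4) = √((103 - 18990) - 4) = √(-18887 - 4) = √(-18891) = 3*I*√2099 ≈ 137.44*I)
1/(-40*957 + z) = 1/(-40*957 + 3*I*√2099) = 1/(-38280 + 3*I*√2099)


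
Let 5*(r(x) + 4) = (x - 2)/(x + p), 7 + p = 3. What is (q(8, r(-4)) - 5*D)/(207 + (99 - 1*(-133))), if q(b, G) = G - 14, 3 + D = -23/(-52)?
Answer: -329/28535 ≈ -0.011530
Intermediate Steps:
p = -4 (p = -7 + 3 = -4)
r(x) = -4 + (-2 + x)/(5*(-4 + x)) (r(x) = -4 + ((x - 2)/(x - 4))/5 = -4 + ((-2 + x)/(-4 + x))/5 = -4 + (-2 + x)/(5*(-4 + x)))
D = -133/52 (D = -3 - 23/(-52) = -3 - 23*(-1/52) = -3 + 23/52 = -133/52 ≈ -2.5577)
q(b, G) = -14 + G
(q(8, r(-4)) - 5*D)/(207 + (99 - 1*(-133))) = ((-14 + (78 - 19*(-4))/(5*(-4 - 4))) - 5*(-133/52))/(207 + (99 - 1*(-133))) = ((-14 + (⅕)*(78 + 76)/(-8)) + 665/52)/(207 + (99 + 133)) = ((-14 + (⅕)*(-⅛)*154) + 665/52)/(207 + 232) = ((-14 - 77/20) + 665/52)/439 = (-357/20 + 665/52)*(1/439) = -329/65*1/439 = -329/28535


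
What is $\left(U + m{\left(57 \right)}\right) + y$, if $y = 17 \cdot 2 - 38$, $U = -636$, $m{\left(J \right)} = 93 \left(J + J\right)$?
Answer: $9962$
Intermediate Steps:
$m{\left(J \right)} = 186 J$ ($m{\left(J \right)} = 93 \cdot 2 J = 186 J$)
$y = -4$ ($y = 34 - 38 = -4$)
$\left(U + m{\left(57 \right)}\right) + y = \left(-636 + 186 \cdot 57\right) - 4 = \left(-636 + 10602\right) - 4 = 9966 - 4 = 9962$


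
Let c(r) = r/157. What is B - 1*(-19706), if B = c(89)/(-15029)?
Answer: 46497351329/2359553 ≈ 19706.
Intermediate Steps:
c(r) = r/157 (c(r) = r*(1/157) = r/157)
B = -89/2359553 (B = ((1/157)*89)/(-15029) = (89/157)*(-1/15029) = -89/2359553 ≈ -3.7719e-5)
B - 1*(-19706) = -89/2359553 - 1*(-19706) = -89/2359553 + 19706 = 46497351329/2359553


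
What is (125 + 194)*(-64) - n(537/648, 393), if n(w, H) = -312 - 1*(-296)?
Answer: -20400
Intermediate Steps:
n(w, H) = -16 (n(w, H) = -312 + 296 = -16)
(125 + 194)*(-64) - n(537/648, 393) = (125 + 194)*(-64) - 1*(-16) = 319*(-64) + 16 = -20416 + 16 = -20400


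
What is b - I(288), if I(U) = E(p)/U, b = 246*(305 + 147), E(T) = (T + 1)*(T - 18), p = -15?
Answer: 5337139/48 ≈ 1.1119e+5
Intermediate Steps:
E(T) = (1 + T)*(-18 + T)
b = 111192 (b = 246*452 = 111192)
I(U) = 462/U (I(U) = (-18 + (-15)² - 17*(-15))/U = (-18 + 225 + 255)/U = 462/U)
b - I(288) = 111192 - 462/288 = 111192 - 1*77/48 = 111192 - 77/48 = 5337139/48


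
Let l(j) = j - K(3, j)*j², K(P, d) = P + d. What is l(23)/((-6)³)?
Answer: 4577/72 ≈ 63.569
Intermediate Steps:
l(j) = j - j²*(3 + j) (l(j) = j - (3 + j)*j² = j - j²*(3 + j))
l(23)/((-6)³) = (-1*23*(-1 + 23*(3 + 23)))/((-6)³) = -1*23*(-1 + 23*26)/(-216) = -1*23*(-1 + 598)*(-1/216) = -1*23*597*(-1/216) = -13731*(-1/216) = 4577/72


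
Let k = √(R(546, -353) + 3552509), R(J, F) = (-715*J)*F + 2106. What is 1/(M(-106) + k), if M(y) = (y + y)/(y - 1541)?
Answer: -349164/383460606506621 + 2712609*√141362285/383460606506621 ≈ 8.4106e-5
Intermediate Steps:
R(J, F) = 2106 - 715*F*J (R(J, F) = -715*F*J + 2106 = 2106 - 715*F*J)
M(y) = 2*y/(-1541 + y) (M(y) = (2*y)/(-1541 + y) = 2*y/(-1541 + y))
k = √141362285 (k = √((2106 - 715*(-353)*546) + 3552509) = √((2106 + 137807670) + 3552509) = √(137809776 + 3552509) = √141362285 ≈ 11890.)
1/(M(-106) + k) = 1/(2*(-106)/(-1541 - 106) + √141362285) = 1/(2*(-106)/(-1647) + √141362285) = 1/(2*(-106)*(-1/1647) + √141362285) = 1/(212/1647 + √141362285)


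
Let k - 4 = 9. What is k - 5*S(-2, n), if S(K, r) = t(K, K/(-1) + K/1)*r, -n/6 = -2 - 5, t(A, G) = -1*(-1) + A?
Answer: 223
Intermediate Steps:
k = 13 (k = 4 + 9 = 13)
t(A, G) = 1 + A
n = 42 (n = -6*(-2 - 5) = -6*(-7) = 42)
S(K, r) = r*(1 + K) (S(K, r) = (1 + K)*r = r*(1 + K))
k - 5*S(-2, n) = 13 - 210*(1 - 2) = 13 - 210*(-1) = 13 - 5*(-42) = 13 + 210 = 223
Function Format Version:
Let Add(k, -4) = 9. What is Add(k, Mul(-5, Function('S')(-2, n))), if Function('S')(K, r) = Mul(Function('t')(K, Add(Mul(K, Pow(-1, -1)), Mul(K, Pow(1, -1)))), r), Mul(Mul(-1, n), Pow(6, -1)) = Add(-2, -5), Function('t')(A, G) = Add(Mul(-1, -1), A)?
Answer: 223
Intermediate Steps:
k = 13 (k = Add(4, 9) = 13)
Function('t')(A, G) = Add(1, A)
n = 42 (n = Mul(-6, Add(-2, -5)) = Mul(-6, -7) = 42)
Function('S')(K, r) = Mul(r, Add(1, K)) (Function('S')(K, r) = Mul(Add(1, K), r) = Mul(r, Add(1, K)))
Add(k, Mul(-5, Function('S')(-2, n))) = Add(13, Mul(-5, Mul(42, Add(1, -2)))) = Add(13, Mul(-5, Mul(42, -1))) = Add(13, Mul(-5, -42)) = Add(13, 210) = 223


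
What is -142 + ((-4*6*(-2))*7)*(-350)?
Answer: -117742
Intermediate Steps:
-142 + ((-4*6*(-2))*7)*(-350) = -142 + (-24*(-2)*7)*(-350) = -142 + (48*7)*(-350) = -142 + 336*(-350) = -142 - 117600 = -117742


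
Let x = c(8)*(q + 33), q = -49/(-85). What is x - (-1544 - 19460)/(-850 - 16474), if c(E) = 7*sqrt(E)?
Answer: -5251/4331 + 39956*sqrt(2)/85 ≈ 663.57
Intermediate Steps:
q = 49/85 (q = -49*(-1/85) = 49/85 ≈ 0.57647)
x = 39956*sqrt(2)/85 (x = (7*sqrt(8))*(49/85 + 33) = (7*(2*sqrt(2)))*(2854/85) = (14*sqrt(2))*(2854/85) = 39956*sqrt(2)/85 ≈ 664.78)
x - (-1544 - 19460)/(-850 - 16474) = 39956*sqrt(2)/85 - (-1544 - 19460)/(-850 - 16474) = 39956*sqrt(2)/85 - (-21004)/(-17324) = 39956*sqrt(2)/85 - (-21004)*(-1)/17324 = 39956*sqrt(2)/85 - 1*5251/4331 = 39956*sqrt(2)/85 - 5251/4331 = -5251/4331 + 39956*sqrt(2)/85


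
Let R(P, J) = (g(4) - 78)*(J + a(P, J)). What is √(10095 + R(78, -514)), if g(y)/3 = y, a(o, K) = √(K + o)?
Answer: √(44019 - 132*I*√109) ≈ 209.83 - 3.284*I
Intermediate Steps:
g(y) = 3*y
R(P, J) = -66*J - 66*√(J + P) (R(P, J) = (3*4 - 78)*(J + √(J + P)) = (12 - 78)*(J + √(J + P)) = -66*(J + √(J + P)) = -66*J - 66*√(J + P))
√(10095 + R(78, -514)) = √(10095 + (-66*(-514) - 66*√(-514 + 78))) = √(10095 + (33924 - 132*I*√109)) = √(44019 - 132*I*√109)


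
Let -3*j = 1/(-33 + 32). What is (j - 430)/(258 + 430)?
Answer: -1289/2064 ≈ -0.62452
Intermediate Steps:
j = 1/3 (j = -1/(3*(-33 + 32)) = -1/3/(-1) = -1/3*(-1) = 1/3 ≈ 0.33333)
(j - 430)/(258 + 430) = (1/3 - 430)/(258 + 430) = -1289/3/688 = -1289/3*1/688 = -1289/2064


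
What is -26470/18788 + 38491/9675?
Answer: 233535829/90886950 ≈ 2.5695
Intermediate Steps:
-26470/18788 + 38491/9675 = -26470*1/18788 + 38491*(1/9675) = -13235/9394 + 38491/9675 = 233535829/90886950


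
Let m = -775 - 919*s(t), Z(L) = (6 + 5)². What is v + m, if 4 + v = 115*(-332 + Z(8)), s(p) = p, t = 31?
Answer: -53533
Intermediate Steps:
Z(L) = 121 (Z(L) = 11² = 121)
m = -29264 (m = -775 - 919*31 = -775 - 28489 = -29264)
v = -24269 (v = -4 + 115*(-332 + 121) = -4 + 115*(-211) = -4 - 24265 = -24269)
v + m = -24269 - 29264 = -53533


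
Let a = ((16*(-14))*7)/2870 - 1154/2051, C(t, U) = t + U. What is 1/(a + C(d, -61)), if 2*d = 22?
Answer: -420455/21489032 ≈ -0.019566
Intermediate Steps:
d = 11 (d = (½)*22 = 11)
C(t, U) = U + t
a = -466282/420455 (a = -224*7*(1/2870) - 1154*1/2051 = -1568*1/2870 - 1154/2051 = -112/205 - 1154/2051 = -466282/420455 ≈ -1.1090)
1/(a + C(d, -61)) = 1/(-466282/420455 + (-61 + 11)) = 1/(-466282/420455 - 50) = 1/(-21489032/420455) = -420455/21489032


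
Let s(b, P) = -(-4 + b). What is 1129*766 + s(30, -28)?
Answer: 864788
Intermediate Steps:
s(b, P) = 4 - b
1129*766 + s(30, -28) = 1129*766 + (4 - 1*30) = 864814 + (4 - 30) = 864814 - 26 = 864788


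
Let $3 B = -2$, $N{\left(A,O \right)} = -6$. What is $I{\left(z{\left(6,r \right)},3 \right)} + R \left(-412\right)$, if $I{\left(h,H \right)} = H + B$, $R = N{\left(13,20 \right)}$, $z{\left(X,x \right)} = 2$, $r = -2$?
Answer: $\frac{7423}{3} \approx 2474.3$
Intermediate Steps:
$R = -6$
$B = - \frac{2}{3}$ ($B = \frac{1}{3} \left(-2\right) = - \frac{2}{3} \approx -0.66667$)
$I{\left(h,H \right)} = - \frac{2}{3} + H$ ($I{\left(h,H \right)} = H - \frac{2}{3} = - \frac{2}{3} + H$)
$I{\left(z{\left(6,r \right)},3 \right)} + R \left(-412\right) = \left(- \frac{2}{3} + 3\right) - -2472 = \frac{7}{3} + 2472 = \frac{7423}{3}$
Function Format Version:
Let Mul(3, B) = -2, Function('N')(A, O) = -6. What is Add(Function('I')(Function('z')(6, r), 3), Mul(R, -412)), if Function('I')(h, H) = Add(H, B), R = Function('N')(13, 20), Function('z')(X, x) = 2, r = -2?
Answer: Rational(7423, 3) ≈ 2474.3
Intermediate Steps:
R = -6
B = Rational(-2, 3) (B = Mul(Rational(1, 3), -2) = Rational(-2, 3) ≈ -0.66667)
Function('I')(h, H) = Add(Rational(-2, 3), H) (Function('I')(h, H) = Add(H, Rational(-2, 3)) = Add(Rational(-2, 3), H))
Add(Function('I')(Function('z')(6, r), 3), Mul(R, -412)) = Add(Add(Rational(-2, 3), 3), Mul(-6, -412)) = Add(Rational(7, 3), 2472) = Rational(7423, 3)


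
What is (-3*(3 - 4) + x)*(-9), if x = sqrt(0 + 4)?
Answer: -45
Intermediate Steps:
x = 2 (x = sqrt(4) = 2)
(-3*(3 - 4) + x)*(-9) = (-3*(3 - 4) + 2)*(-9) = (-3*(-1) + 2)*(-9) = (3 + 2)*(-9) = 5*(-9) = -45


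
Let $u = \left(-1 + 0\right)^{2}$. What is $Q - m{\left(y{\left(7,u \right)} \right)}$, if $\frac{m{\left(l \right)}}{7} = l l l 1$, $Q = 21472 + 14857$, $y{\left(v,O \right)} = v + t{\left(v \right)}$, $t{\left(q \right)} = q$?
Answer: $17121$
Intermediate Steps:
$u = 1$ ($u = \left(-1\right)^{2} = 1$)
$y{\left(v,O \right)} = 2 v$ ($y{\left(v,O \right)} = v + v = 2 v$)
$Q = 36329$
$m{\left(l \right)} = 7 l^{3}$ ($m{\left(l \right)} = 7 l l l 1 = 7 l^{2} l 1 = 7 l^{3} \cdot 1 = 7 l^{3}$)
$Q - m{\left(y{\left(7,u \right)} \right)} = 36329 - 7 \left(2 \cdot 7\right)^{3} = 36329 - 7 \cdot 14^{3} = 36329 - 7 \cdot 2744 = 36329 - 19208 = 17121$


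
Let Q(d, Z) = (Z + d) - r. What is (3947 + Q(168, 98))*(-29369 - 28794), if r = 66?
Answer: -241201961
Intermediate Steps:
Q(d, Z) = -66 + Z + d (Q(d, Z) = (Z + d) - 1*66 = (Z + d) - 66 = -66 + Z + d)
(3947 + Q(168, 98))*(-29369 - 28794) = (3947 + (-66 + 98 + 168))*(-29369 - 28794) = (3947 + 200)*(-58163) = 4147*(-58163) = -241201961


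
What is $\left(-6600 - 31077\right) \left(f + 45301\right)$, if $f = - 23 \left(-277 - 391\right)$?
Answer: $-2285675205$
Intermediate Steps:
$f = 15364$ ($f = - 23 \left(-277 - 391\right) = \left(-23\right) \left(-668\right) = 15364$)
$\left(-6600 - 31077\right) \left(f + 45301\right) = \left(-6600 - 31077\right) \left(15364 + 45301\right) = \left(-37677\right) 60665 = -2285675205$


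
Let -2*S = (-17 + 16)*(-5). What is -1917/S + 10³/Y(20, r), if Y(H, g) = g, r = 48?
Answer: 23629/30 ≈ 787.63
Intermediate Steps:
S = -5/2 (S = -(-17 + 16)*(-5)/2 = -(-1)*(-5)/2 = -½*5 = -5/2 ≈ -2.5000)
-1917/S + 10³/Y(20, r) = -1917/(-5/2) + 10³/48 = -1917*(-⅖) + 1000*(1/48) = 3834/5 + 125/6 = 23629/30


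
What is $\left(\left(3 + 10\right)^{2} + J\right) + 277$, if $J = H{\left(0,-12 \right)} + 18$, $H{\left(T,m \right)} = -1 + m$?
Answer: $451$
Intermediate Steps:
$J = 5$ ($J = \left(-1 - 12\right) + 18 = -13 + 18 = 5$)
$\left(\left(3 + 10\right)^{2} + J\right) + 277 = \left(\left(3 + 10\right)^{2} + 5\right) + 277 = \left(13^{2} + 5\right) + 277 = \left(169 + 5\right) + 277 = 174 + 277 = 451$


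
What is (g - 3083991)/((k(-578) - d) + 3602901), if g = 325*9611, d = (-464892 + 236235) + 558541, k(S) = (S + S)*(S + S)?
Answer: 39584/4609353 ≈ 0.0085878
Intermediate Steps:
k(S) = 4*S**2 (k(S) = (2*S)*(2*S) = 4*S**2)
d = 329884 (d = -228657 + 558541 = 329884)
g = 3123575
(g - 3083991)/((k(-578) - d) + 3602901) = (3123575 - 3083991)/((4*(-578)**2 - 1*329884) + 3602901) = 39584/((4*334084 - 329884) + 3602901) = 39584/((1336336 - 329884) + 3602901) = 39584/(1006452 + 3602901) = 39584/4609353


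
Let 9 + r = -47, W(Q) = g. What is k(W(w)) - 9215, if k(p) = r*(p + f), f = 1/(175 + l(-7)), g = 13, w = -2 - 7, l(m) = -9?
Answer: -825297/83 ≈ -9943.3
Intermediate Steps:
w = -9
W(Q) = 13
r = -56 (r = -9 - 47 = -56)
f = 1/166 (f = 1/(175 - 9) = 1/166 ≈ 0.0060241)
k(p) = -28/83 - 56*p (k(p) = -56*(p + 1/166) = -56*(1/166 + p) = -28/83 - 56*p)
k(W(w)) - 9215 = (-28/83 - 56*13) - 9215 = (-28/83 - 728) - 9215 = -60452/83 - 9215 = -825297/83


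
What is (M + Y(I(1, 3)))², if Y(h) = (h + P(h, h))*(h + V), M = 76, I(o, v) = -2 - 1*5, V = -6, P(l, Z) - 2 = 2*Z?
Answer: 104329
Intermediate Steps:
P(l, Z) = 2 + 2*Z
I(o, v) = -7 (I(o, v) = -2 - 5 = -7)
Y(h) = (-6 + h)*(2 + 3*h) (Y(h) = (h + (2 + 2*h))*(h - 6) = (2 + 3*h)*(-6 + h) = (-6 + h)*(2 + 3*h))
(M + Y(I(1, 3)))² = (76 + (-12 - 16*(-7) + 3*(-7)²))² = (76 + (-12 + 112 + 3*49))² = (76 + (-12 + 112 + 147))² = (76 + 247)² = 323² = 104329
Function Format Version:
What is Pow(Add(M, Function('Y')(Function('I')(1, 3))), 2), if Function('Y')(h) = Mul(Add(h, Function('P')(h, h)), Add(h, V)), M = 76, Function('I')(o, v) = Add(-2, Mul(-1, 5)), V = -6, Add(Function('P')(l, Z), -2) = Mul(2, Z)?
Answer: 104329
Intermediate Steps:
Function('P')(l, Z) = Add(2, Mul(2, Z))
Function('I')(o, v) = -7 (Function('I')(o, v) = Add(-2, -5) = -7)
Function('Y')(h) = Mul(Add(-6, h), Add(2, Mul(3, h))) (Function('Y')(h) = Mul(Add(h, Add(2, Mul(2, h))), Add(h, -6)) = Mul(Add(2, Mul(3, h)), Add(-6, h)) = Mul(Add(-6, h), Add(2, Mul(3, h))))
Pow(Add(M, Function('Y')(Function('I')(1, 3))), 2) = Pow(Add(76, Add(-12, Mul(-16, -7), Mul(3, Pow(-7, 2)))), 2) = Pow(Add(76, Add(-12, 112, Mul(3, 49))), 2) = Pow(Add(76, Add(-12, 112, 147)), 2) = Pow(Add(76, 247), 2) = Pow(323, 2) = 104329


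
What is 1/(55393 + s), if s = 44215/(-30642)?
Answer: 30642/1697308091 ≈ 1.8053e-5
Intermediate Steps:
s = -44215/30642 (s = 44215*(-1/30642) = -44215/30642 ≈ -1.4430)
1/(55393 + s) = 1/(55393 - 44215/30642) = 1/(1697308091/30642) = 30642/1697308091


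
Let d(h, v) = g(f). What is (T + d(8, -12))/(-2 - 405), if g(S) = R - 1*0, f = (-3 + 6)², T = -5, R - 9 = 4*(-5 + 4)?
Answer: 0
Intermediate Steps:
R = 5 (R = 9 + 4*(-5 + 4) = 9 + 4*(-1) = 9 - 4 = 5)
f = 9 (f = 3² = 9)
g(S) = 5 (g(S) = 5 - 1*0 = 5 + 0 = 5)
d(h, v) = 5
(T + d(8, -12))/(-2 - 405) = (-5 + 5)/(-2 - 405) = 0/(-407) = 0*(-1/407) = 0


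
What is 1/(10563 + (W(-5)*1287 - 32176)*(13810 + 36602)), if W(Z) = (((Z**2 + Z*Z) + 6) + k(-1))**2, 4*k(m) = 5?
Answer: 4/844108035105 ≈ 4.7387e-12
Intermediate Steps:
k(m) = 5/4 (k(m) = (1/4)*5 = 5/4)
W(Z) = (29/4 + 2*Z**2)**2 (W(Z) = (((Z**2 + Z*Z) + 6) + 5/4)**2 = (((Z**2 + Z**2) + 6) + 5/4)**2 = ((2*Z**2 + 6) + 5/4)**2 = ((6 + 2*Z**2) + 5/4)**2 = (29/4 + 2*Z**2)**2)
1/(10563 + (W(-5)*1287 - 32176)*(13810 + 36602)) = 1/(10563 + (((29 + 8*(-5)**2)**2/16)*1287 - 32176)*(13810 + 36602)) = 1/(10563 + (((29 + 8*25)**2/16)*1287 - 32176)*50412) = 1/(10563 + (((29 + 200)**2/16)*1287 - 32176)*50412) = 1/(10563 + (((1/16)*229**2)*1287 - 32176)*50412) = 1/(10563 + (((1/16)*52441)*1287 - 32176)*50412) = 1/(10563 + ((52441/16)*1287 - 32176)*50412) = 1/(10563 + (67491567/16 - 32176)*50412) = 1/(10563 + (66976751/16)*50412) = 1/(10563 + 844107992853/4) = 1/(844108035105/4) = 4/844108035105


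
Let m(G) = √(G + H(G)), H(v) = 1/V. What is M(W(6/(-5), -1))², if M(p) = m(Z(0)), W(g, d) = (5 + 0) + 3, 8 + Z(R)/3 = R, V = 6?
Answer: -143/6 ≈ -23.833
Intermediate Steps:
Z(R) = -24 + 3*R
H(v) = ⅙ (H(v) = 1/6 = ⅙)
m(G) = √(⅙ + G) (m(G) = √(G + ⅙) = √(⅙ + G))
W(g, d) = 8 (W(g, d) = 5 + 3 = 8)
M(p) = I*√858/6 (M(p) = √(6 + 36*(-24 + 3*0))/6 = √(6 + 36*(-24 + 0))/6 = √(6 + 36*(-24))/6 = √(6 - 864)/6 = √(-858)/6 = (I*√858)/6 = I*√858/6)
M(W(6/(-5), -1))² = (I*√858/6)² = -143/6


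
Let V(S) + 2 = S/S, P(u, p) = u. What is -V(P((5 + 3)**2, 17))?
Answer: 1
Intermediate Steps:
V(S) = -1 (V(S) = -2 + S/S = -2 + 1 = -1)
-V(P((5 + 3)**2, 17)) = -1*(-1) = 1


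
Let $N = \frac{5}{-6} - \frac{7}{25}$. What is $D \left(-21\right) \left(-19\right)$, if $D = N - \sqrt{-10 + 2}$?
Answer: $- \frac{22211}{50} - 798 i \sqrt{2} \approx -444.22 - 1128.5 i$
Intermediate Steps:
$N = - \frac{167}{150}$ ($N = 5 \left(- \frac{1}{6}\right) - \frac{7}{25} = - \frac{5}{6} - \frac{7}{25} = - \frac{167}{150} \approx -1.1133$)
$D = - \frac{167}{150} - 2 i \sqrt{2}$ ($D = - \frac{167}{150} - \sqrt{-10 + 2} = - \frac{167}{150} - \sqrt{-8} = - \frac{167}{150} - 2 i \sqrt{2} \approx -1.1133 - 2.8284 i$)
$D \left(-21\right) \left(-19\right) = \left(- \frac{167}{150} - 2 i \sqrt{2}\right) \left(-21\right) \left(-19\right) = \left(\frac{1169}{50} + 42 i \sqrt{2}\right) \left(-19\right) = - \frac{22211}{50} - 798 i \sqrt{2}$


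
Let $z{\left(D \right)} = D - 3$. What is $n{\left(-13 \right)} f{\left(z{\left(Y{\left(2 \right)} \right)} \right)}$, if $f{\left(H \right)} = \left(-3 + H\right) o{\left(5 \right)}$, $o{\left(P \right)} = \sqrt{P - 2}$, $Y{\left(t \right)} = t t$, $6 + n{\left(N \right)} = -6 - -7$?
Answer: $10 \sqrt{3} \approx 17.32$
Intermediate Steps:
$n{\left(N \right)} = -5$ ($n{\left(N \right)} = -6 - -1 = -6 + \left(-6 + 7\right) = -6 + 1 = -5$)
$Y{\left(t \right)} = t^{2}$
$o{\left(P \right)} = \sqrt{-2 + P}$
$z{\left(D \right)} = -3 + D$
$f{\left(H \right)} = \sqrt{3} \left(-3 + H\right)$ ($f{\left(H \right)} = \left(-3 + H\right) \sqrt{-2 + 5} = \left(-3 + H\right) \sqrt{3} = \sqrt{3} \left(-3 + H\right)$)
$n{\left(-13 \right)} f{\left(z{\left(Y{\left(2 \right)} \right)} \right)} = - 5 \sqrt{3} \left(-3 - \left(3 - 2^{2}\right)\right) = - 5 \sqrt{3} \left(-3 + \left(-3 + 4\right)\right) = - 5 \sqrt{3} \left(-3 + 1\right) = - 5 \sqrt{3} \left(-2\right) = - 5 \left(- 2 \sqrt{3}\right) = 10 \sqrt{3}$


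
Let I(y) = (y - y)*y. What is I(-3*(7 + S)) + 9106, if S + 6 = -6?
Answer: 9106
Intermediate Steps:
S = -12 (S = -6 - 6 = -12)
I(y) = 0 (I(y) = 0*y = 0)
I(-3*(7 + S)) + 9106 = 0 + 9106 = 9106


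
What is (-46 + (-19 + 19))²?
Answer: 2116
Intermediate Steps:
(-46 + (-19 + 19))² = (-46 + 0)² = (-46)² = 2116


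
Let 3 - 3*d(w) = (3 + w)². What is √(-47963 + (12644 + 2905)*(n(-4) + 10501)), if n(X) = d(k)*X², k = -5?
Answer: √163149158 ≈ 12773.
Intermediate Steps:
d(w) = 1 - (3 + w)²/3
n(X) = -X²/3 (n(X) = (1 - (3 - 5)²/3)*X² = (1 - ⅓*(-2)²)*X² = (1 - ⅓*4)*X² = (1 - 4/3)*X² = -X²/3)
√(-47963 + (12644 + 2905)*(n(-4) + 10501)) = √(-47963 + (12644 + 2905)*(-⅓*(-4)² + 10501)) = √(-47963 + 15549*(-⅓*16 + 10501)) = √(-47963 + 15549*(-16/3 + 10501)) = √(-47963 + 15549*(31487/3)) = √(-47963 + 163197121) = √163149158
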